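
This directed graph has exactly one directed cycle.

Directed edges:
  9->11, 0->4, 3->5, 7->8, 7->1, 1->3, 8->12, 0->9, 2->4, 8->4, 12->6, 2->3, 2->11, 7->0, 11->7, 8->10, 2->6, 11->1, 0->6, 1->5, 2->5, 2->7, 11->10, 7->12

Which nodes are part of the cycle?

DFS with gray/black marking from 7:
7 gray
  1 gray
    5 gray
    5 black
    3 gray
      3→5: 5 black — skip
    3 black
  1 black
  8 gray
    10 gray
    10 black
    12 gray
      6 gray
      6 black
    12 black
    4 gray
    4 black
  8 black
  0 gray
    9 gray
      11 gray
        11→7: 7 is gray → back edge
Back edge closes the cycle 7 → 0 → 9 → 11 → 7; its vertices are {0, 7, 9, 11}.

0, 7, 9, 11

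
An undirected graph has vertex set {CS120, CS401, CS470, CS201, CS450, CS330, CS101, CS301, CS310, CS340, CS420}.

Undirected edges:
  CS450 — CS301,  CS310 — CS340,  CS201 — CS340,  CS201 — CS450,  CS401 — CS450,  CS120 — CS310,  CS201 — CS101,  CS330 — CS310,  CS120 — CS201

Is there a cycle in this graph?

DFS, tracking each vertex's parent; an edge to a visited non-parent vertex closes a cycle.
Start from CS310:
visit CS310 (parent –)
  visit CS340 (parent CS310)
    CS340–CS310: parent, skip
    visit CS201 (parent CS340)
      visit CS120 (parent CS201)
        CS120–CS201: parent, skip
        CS120–CS310: CS310 visited and ≠ parent → cycle
Cycle: CS310 – CS340 – CS201 – CS120 – CS310.

Yes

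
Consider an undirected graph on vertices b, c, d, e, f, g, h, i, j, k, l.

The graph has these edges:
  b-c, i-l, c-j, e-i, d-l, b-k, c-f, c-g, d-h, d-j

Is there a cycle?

DFS, tracking each vertex's parent; an edge to a visited non-parent vertex closes a cycle.
Start from d:
visit d (parent –)
  visit j (parent d)
    j–d: parent, skip
    visit c (parent j)
      visit f (parent c)
        f–c: parent, skip
      visit b (parent c)
        visit k (parent b)
          k–b: parent, skip
        b–c: parent, skip
      c–j: parent, skip
      visit g (parent c)
        g–c: parent, skip
  visit h (parent d)
    h–d: parent, skip
  visit l (parent d)
    l–d: parent, skip
    visit i (parent l)
      visit e (parent i)
        e–i: parent, skip
      i–l: parent, skip
No non-parent visited neighbor found — the graph is a forest.

No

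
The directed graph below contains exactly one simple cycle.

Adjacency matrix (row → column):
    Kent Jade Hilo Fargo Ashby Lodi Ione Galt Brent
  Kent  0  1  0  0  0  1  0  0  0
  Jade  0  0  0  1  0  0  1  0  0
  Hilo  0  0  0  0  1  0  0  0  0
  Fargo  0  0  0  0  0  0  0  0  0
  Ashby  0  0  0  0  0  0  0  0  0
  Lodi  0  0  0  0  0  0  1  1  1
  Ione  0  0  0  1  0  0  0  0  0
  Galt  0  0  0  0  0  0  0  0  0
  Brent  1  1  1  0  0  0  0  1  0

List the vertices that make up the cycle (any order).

DFS with gray/black marking from Kent:
Kent gray
  Jade gray
    Fargo gray
    Fargo black
    Ione gray
      Ione→Fargo: Fargo black — skip
    Ione black
  Jade black
  Lodi gray
    Lodi→Ione: Ione black — skip
    Brent gray
      Brent→Kent: Kent is gray → back edge
Back edge closes the cycle Kent → Lodi → Brent → Kent; its vertices are {Kent, Lodi, Brent}.

Kent, Lodi, Brent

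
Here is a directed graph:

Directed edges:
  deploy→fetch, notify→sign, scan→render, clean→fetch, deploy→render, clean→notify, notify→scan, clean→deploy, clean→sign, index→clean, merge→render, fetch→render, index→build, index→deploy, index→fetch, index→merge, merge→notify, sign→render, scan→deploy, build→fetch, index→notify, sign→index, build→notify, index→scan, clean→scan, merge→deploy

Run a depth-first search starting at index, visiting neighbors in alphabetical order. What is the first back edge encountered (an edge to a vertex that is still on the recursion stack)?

sign->index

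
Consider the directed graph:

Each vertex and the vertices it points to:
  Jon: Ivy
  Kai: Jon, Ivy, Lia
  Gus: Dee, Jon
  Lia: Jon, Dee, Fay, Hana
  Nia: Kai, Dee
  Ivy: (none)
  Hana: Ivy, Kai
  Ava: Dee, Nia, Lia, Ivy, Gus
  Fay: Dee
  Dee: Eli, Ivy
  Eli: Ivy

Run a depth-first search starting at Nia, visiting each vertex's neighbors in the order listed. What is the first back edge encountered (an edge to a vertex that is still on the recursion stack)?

DFS from Nia (visiting each vertex's neighbors in the order listed); mark gray on enter, black on exit:
Nia gray
  Kai gray
    Jon gray
      Ivy gray
      Ivy black
    Jon black
    Kai→Ivy: Ivy black — skip
    Lia gray
      Lia→Jon: Jon black — skip
      Dee gray
        Eli gray
          Eli→Ivy: Ivy black — skip
        Eli black
        Dee→Ivy: Ivy black — skip
      Dee black
      Fay gray
        Fay→Dee: Dee black — skip
      Fay black
      Hana gray
        Hana→Ivy: Ivy black — skip
        Hana→Kai: Kai is gray → back edge
First back edge: Hana → Kai.

Hana→Kai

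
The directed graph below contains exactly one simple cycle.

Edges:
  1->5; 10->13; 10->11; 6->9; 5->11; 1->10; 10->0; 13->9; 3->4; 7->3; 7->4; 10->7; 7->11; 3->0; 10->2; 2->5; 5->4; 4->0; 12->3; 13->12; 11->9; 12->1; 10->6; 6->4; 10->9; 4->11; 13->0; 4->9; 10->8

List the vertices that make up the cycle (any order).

1, 10, 12, 13

DFS with gray/black marking from 10:
10 gray
  8 gray
  8 black
  0 gray
  0 black
  11 gray
    9 gray
    9 black
  11 black
  7 gray
    3 gray
      4 gray
        4→0: 0 black — skip
        4→11: 11 black — skip
        4→9: 9 black — skip
      4 black
      3→0: 0 black — skip
    3 black
    7→4: 4 black — skip
    7→11: 11 black — skip
  7 black
  10→9: 9 black — skip
  13 gray
    13→9: 9 black — skip
    13→0: 0 black — skip
    12 gray
      1 gray
        5 gray
          5→4: 4 black — skip
          5→11: 11 black — skip
        5 black
        1→10: 10 is gray → back edge
Back edge closes the cycle 10 → 13 → 12 → 1 → 10; its vertices are {1, 10, 12, 13}.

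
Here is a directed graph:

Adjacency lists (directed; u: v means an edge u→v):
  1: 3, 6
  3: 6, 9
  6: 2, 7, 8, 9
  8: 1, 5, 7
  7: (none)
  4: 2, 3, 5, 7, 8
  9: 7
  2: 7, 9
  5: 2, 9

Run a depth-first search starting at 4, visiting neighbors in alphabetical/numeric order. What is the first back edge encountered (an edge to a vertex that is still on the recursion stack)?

DFS from 4 (visiting neighbors in alphabetical/numeric order); mark gray on enter, black on exit:
4 gray
  2 gray
    7 gray
    7 black
    9 gray
      9→7: 7 black — skip
    9 black
  2 black
  3 gray
    6 gray
      6→2: 2 black — skip
      6→7: 7 black — skip
      8 gray
        1 gray
          1→3: 3 is gray → back edge
First back edge: 1 → 3.

1→3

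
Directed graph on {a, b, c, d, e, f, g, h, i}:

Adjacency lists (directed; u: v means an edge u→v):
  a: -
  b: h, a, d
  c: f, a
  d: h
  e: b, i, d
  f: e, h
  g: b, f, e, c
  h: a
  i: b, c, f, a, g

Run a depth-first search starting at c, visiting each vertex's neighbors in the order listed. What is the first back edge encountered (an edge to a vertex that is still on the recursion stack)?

i->c

DFS from c (visiting each vertex's neighbors in the order listed); mark gray on enter, black on exit:
c gray
  f gray
    e gray
      b gray
        h gray
          a gray
          a black
        h black
        b→a: a black — skip
        d gray
          d→h: h black — skip
        d black
      b black
      i gray
        i→b: b black — skip
        i→c: c is gray → back edge
First back edge: i → c.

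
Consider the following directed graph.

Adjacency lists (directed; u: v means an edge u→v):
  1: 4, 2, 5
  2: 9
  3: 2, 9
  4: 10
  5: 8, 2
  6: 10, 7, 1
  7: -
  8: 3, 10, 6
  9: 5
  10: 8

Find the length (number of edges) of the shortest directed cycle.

For each vertex v, BFS finds the shortest path from v back to v.
The shortest such closed walk is 8 → 10 → 8, length 2.

2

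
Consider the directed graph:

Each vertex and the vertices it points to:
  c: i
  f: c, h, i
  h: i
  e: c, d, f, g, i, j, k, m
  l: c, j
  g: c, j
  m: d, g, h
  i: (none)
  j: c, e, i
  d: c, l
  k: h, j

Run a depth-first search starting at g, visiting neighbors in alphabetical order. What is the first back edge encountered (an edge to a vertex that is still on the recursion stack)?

l→j

DFS from g (visiting neighbors in alphabetical order); mark gray on enter, black on exit:
g gray
  c gray
    i gray
    i black
  c black
  j gray
    j→c: c black — skip
    e gray
      e→c: c black — skip
      d gray
        d→c: c black — skip
        l gray
          l→c: c black — skip
          l→j: j is gray → back edge
First back edge: l → j.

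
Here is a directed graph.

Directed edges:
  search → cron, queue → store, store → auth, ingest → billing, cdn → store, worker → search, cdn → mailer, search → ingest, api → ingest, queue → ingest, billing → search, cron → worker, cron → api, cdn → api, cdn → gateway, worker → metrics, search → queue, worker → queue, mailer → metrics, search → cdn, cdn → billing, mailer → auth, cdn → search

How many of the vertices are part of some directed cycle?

8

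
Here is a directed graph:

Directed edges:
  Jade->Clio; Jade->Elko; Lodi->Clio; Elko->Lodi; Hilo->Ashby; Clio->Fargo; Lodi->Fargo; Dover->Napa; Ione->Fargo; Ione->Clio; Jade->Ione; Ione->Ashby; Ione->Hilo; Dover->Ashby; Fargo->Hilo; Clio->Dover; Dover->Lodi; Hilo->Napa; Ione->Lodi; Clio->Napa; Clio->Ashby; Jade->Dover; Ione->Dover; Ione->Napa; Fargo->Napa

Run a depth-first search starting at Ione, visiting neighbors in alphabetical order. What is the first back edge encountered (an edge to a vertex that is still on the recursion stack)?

DFS from Ione (visiting neighbors in alphabetical order); mark gray on enter, black on exit:
Ione gray
  Ashby gray
  Ashby black
  Clio gray
    Clio→Ashby: Ashby black — skip
    Dover gray
      Dover→Ashby: Ashby black — skip
      Lodi gray
        Lodi→Clio: Clio is gray → back edge
First back edge: Lodi → Clio.

Lodi→Clio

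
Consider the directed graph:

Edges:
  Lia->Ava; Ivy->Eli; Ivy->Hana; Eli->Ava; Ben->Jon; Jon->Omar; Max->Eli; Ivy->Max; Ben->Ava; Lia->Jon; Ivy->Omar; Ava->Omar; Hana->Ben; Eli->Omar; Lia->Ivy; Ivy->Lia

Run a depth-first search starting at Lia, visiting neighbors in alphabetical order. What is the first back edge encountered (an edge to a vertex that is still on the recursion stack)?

Ivy→Lia

DFS from Lia (visiting neighbors in alphabetical order); mark gray on enter, black on exit:
Lia gray
  Ava gray
    Omar gray
    Omar black
  Ava black
  Ivy gray
    Eli gray
      Eli→Ava: Ava black — skip
      Eli→Omar: Omar black — skip
    Eli black
    Hana gray
      Ben gray
        Ben→Ava: Ava black — skip
        Jon gray
          Jon→Omar: Omar black — skip
        Jon black
      Ben black
    Hana black
    Ivy→Lia: Lia is gray → back edge
First back edge: Ivy → Lia.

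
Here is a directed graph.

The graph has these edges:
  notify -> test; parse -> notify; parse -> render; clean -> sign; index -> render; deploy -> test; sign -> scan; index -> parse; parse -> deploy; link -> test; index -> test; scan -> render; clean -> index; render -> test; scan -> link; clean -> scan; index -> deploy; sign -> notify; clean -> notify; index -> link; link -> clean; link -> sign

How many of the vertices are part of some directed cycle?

5

A vertex is on a directed cycle iff it belongs to a strongly connected component of size ≥ 2 (or has a self-loop).
The vertices on cycles are {link, scan, sign, clean, index} — 5 in total.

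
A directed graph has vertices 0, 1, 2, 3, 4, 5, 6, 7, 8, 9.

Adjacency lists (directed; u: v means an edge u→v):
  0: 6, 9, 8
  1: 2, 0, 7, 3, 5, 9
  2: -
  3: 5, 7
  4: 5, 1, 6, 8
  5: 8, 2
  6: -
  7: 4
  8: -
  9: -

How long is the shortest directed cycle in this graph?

For each vertex v, BFS finds the shortest path from v back to v.
The shortest such closed walk is 4 → 1 → 7 → 4, length 3.

3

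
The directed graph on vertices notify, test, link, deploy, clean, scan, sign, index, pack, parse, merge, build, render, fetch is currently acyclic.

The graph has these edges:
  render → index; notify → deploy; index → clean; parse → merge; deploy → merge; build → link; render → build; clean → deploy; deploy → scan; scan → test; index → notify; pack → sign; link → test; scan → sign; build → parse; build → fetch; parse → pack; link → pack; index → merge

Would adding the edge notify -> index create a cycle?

Yes

Adding notify→index creates a cycle iff index can already reach notify.
Path from index: index → notify.
So index → … → notify → index is a cycle.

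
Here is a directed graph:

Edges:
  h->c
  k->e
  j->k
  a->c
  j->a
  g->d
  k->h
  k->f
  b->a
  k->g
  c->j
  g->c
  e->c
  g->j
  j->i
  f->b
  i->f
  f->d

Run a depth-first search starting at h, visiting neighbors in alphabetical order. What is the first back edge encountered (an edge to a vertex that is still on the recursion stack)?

DFS from h (visiting neighbors in alphabetical order); mark gray on enter, black on exit:
h gray
  c gray
    j gray
      a gray
        a→c: c is gray → back edge
First back edge: a → c.

a->c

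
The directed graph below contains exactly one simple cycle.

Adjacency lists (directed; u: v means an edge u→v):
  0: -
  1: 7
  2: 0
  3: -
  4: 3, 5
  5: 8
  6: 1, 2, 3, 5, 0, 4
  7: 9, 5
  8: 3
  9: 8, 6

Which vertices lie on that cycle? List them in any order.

DFS with gray/black marking from 6:
6 gray
  1 gray
    7 gray
      9 gray
        8 gray
          3 gray
          3 black
        8 black
        9→6: 6 is gray → back edge
Back edge closes the cycle 6 → 1 → 7 → 9 → 6; its vertices are {1, 6, 7, 9}.

1, 6, 7, 9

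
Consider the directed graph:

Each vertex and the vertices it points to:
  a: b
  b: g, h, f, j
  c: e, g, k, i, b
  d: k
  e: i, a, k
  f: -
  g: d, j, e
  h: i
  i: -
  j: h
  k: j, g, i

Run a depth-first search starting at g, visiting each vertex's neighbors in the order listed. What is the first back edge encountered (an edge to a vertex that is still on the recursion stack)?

DFS from g (visiting each vertex's neighbors in the order listed); mark gray on enter, black on exit:
g gray
  d gray
    k gray
      j gray
        h gray
          i gray
          i black
        h black
      j black
      k→g: g is gray → back edge
First back edge: k → g.

k→g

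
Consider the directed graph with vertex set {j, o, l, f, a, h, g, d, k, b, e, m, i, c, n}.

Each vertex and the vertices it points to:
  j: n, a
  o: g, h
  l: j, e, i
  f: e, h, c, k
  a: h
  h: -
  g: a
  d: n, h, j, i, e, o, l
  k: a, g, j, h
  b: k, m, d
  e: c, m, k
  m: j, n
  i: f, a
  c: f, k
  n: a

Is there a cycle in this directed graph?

DFS with white/gray/black marking, starting from n:
n gray
  a gray
    h gray
    h black
  a black
n black
j gray
  j→n: n black — skip
  j→a: a black — skip
j black
o gray
  g gray
    g→a: a black — skip
  g black
  o→h: h black — skip
o black
l gray
  l→j: j black — skip
  e gray
    c gray
      f gray
        f→e: e is gray → back edge
Back edge found, so a cycle exists: e → c → f → e.

Yes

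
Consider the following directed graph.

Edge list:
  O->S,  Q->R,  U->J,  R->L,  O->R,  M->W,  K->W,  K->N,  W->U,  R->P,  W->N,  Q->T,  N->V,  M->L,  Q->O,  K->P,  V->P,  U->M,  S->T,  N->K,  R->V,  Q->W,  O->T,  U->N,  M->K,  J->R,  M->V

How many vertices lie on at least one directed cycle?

5

A vertex is on a directed cycle iff it belongs to a strongly connected component of size ≥ 2 (or has a self-loop).
The vertices on cycles are {K, M, N, U, W} — 5 in total.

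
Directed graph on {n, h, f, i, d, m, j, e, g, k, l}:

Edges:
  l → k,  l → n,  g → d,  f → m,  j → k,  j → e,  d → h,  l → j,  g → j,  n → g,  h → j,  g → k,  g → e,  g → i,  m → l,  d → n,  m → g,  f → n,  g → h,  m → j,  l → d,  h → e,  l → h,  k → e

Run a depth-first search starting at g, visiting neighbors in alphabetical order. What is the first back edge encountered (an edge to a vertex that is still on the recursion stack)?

DFS from g (visiting neighbors in alphabetical order); mark gray on enter, black on exit:
g gray
  d gray
    h gray
      e gray
      e black
      j gray
        j→e: e black — skip
        k gray
          k→e: e black — skip
        k black
      j black
    h black
    n gray
      n→g: g is gray → back edge
First back edge: n → g.

n→g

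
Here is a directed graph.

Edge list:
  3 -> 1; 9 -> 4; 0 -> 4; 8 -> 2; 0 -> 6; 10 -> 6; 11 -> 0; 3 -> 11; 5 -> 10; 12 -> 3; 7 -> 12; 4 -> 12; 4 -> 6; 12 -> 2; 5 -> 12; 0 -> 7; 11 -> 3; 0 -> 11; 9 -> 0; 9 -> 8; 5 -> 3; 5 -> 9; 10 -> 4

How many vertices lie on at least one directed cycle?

6

A vertex is on a directed cycle iff it belongs to a strongly connected component of size ≥ 2 (or has a self-loop).
The vertices on cycles are {0, 3, 4, 7, 11, 12} — 6 in total.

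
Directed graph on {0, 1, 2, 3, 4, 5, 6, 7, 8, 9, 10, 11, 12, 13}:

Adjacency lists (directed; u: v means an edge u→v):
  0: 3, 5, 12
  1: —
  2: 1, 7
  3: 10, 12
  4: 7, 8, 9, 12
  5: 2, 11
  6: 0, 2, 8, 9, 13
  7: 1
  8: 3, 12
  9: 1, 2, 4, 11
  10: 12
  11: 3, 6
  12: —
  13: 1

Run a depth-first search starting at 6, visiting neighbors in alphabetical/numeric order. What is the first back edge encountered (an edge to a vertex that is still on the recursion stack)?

DFS from 6 (visiting neighbors in alphabetical/numeric order); mark gray on enter, black on exit:
6 gray
  0 gray
    3 gray
      10 gray
        12 gray
        12 black
      10 black
      3→12: 12 black — skip
    3 black
    5 gray
      2 gray
        1 gray
        1 black
        7 gray
          7→1: 1 black — skip
        7 black
      2 black
      11 gray
        11→3: 3 black — skip
        11→6: 6 is gray → back edge
First back edge: 11 → 6.

11->6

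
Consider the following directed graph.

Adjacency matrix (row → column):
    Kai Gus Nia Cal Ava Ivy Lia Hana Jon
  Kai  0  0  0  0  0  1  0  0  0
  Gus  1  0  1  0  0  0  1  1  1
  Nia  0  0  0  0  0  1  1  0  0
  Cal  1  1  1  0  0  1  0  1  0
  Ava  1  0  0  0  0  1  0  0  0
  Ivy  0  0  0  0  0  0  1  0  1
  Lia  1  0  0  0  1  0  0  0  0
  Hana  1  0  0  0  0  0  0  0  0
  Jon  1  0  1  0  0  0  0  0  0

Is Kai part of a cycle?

Kai is on a cycle iff Kai can reach itself via ≥1 edge.
Kai → Ivy → Jon → Kai — yes.

Yes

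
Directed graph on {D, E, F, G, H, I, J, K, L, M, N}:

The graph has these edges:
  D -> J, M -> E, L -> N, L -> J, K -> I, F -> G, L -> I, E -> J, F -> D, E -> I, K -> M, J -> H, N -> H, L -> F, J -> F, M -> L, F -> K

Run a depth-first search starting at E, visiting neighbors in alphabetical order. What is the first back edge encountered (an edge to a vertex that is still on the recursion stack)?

D→J

DFS from E (visiting neighbors in alphabetical order); mark gray on enter, black on exit:
E gray
  I gray
  I black
  J gray
    F gray
      D gray
        D→J: J is gray → back edge
First back edge: D → J.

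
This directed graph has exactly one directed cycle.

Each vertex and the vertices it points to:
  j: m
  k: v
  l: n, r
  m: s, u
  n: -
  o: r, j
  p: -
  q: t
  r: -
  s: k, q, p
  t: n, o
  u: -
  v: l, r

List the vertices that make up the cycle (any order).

DFS with gray/black marking from m:
m gray
  s gray
    k gray
      v gray
        l gray
          n gray
          n black
          r gray
          r black
        l black
        v→r: r black — skip
      v black
    k black
    q gray
      t gray
        t→n: n black — skip
        o gray
          o→r: r black — skip
          j gray
            j→m: m is gray → back edge
Back edge closes the cycle m → s → q → t → o → j → m; its vertices are {j, m, o, q, s, t}.

j, m, o, q, s, t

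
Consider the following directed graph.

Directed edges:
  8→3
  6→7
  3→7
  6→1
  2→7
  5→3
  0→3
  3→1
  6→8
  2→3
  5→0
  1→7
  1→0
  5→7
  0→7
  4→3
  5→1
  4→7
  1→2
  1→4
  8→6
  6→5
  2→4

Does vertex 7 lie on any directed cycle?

7 lies on a cycle iff there is a path from 7 back to itself.
Exploring from 7, it never reaches itself; equivalently, its strongly connected component is a singleton.

No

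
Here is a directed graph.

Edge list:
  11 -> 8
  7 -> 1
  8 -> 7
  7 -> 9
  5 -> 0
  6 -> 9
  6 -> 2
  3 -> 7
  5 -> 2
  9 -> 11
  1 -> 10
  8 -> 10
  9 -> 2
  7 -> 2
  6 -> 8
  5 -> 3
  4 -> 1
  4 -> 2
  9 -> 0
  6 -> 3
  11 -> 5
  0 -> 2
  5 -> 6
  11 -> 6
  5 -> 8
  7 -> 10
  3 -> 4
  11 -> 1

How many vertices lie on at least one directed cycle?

A vertex is on a directed cycle iff it belongs to a strongly connected component of size ≥ 2 (or has a self-loop).
The vertices on cycles are {3, 5, 6, 7, 8, 9, 11} — 7 in total.

7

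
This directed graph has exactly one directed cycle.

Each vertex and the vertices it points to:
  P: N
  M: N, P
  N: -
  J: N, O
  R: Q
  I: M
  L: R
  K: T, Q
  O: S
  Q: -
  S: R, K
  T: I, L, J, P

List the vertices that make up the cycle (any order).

J, K, O, S, T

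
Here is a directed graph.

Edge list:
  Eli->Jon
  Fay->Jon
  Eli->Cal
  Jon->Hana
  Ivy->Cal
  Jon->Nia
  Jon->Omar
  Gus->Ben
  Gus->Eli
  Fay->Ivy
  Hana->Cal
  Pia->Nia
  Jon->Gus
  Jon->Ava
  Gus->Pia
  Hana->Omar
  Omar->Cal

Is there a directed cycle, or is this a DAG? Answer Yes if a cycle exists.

Yes

DFS with white/gray/black marking, starting from Nia:
Nia gray
Nia black
Pia gray
  Pia→Nia: Nia black — skip
Pia black
Ivy gray
  Cal gray
  Cal black
Ivy black
Omar gray
  Omar→Cal: Cal black — skip
Omar black
Fay gray
  Jon gray
    Hana gray
      Hana→Omar: Omar black — skip
      Hana→Cal: Cal black — skip
    Hana black
    Jon→Nia: Nia black — skip
    Gus gray
      Ben gray
      Ben black
      Gus→Pia: Pia black — skip
      Eli gray
        Eli→Jon: Jon is gray → back edge
Back edge found, so a cycle exists: Jon → Gus → Eli → Jon.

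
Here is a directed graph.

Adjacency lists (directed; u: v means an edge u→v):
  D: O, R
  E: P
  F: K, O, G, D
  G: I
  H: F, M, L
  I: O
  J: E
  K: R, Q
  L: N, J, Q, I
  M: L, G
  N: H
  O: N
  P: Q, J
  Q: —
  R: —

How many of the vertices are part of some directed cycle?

12

A vertex is on a directed cycle iff it belongs to a strongly connected component of size ≥ 2 (or has a self-loop).
The vertices on cycles are {D, E, F, G, H, I, J, L, M, N, O, P} — 12 in total.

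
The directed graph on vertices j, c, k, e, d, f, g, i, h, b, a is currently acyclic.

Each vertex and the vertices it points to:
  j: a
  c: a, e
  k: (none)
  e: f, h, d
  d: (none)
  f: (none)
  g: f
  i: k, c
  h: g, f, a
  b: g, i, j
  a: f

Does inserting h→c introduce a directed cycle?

Yes

Adding h→c creates a cycle iff c can already reach h.
Path from c: c → e → h.
So c → … → h → c is a cycle.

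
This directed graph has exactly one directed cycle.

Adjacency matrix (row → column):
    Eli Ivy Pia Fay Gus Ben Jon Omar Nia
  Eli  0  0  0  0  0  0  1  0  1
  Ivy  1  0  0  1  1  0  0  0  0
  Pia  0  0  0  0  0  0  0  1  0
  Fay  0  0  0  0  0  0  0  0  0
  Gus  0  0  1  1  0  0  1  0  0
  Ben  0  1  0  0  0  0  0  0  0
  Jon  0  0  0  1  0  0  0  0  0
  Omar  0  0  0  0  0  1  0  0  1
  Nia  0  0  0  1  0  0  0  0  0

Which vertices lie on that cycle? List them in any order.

Ben, Gus, Ivy, Pia, Omar

DFS with gray/black marking from Ivy:
Ivy gray
  Fay gray
  Fay black
  Eli gray
    Jon gray
      Jon→Fay: Fay black — skip
    Jon black
    Nia gray
      Nia→Fay: Fay black — skip
    Nia black
  Eli black
  Gus gray
    Gus→Jon: Jon black — skip
    Pia gray
      Omar gray
        Omar→Nia: Nia black — skip
        Ben gray
          Ben→Ivy: Ivy is gray → back edge
Back edge closes the cycle Ivy → Gus → Pia → Omar → Ben → Ivy; its vertices are {Ben, Gus, Ivy, Pia, Omar}.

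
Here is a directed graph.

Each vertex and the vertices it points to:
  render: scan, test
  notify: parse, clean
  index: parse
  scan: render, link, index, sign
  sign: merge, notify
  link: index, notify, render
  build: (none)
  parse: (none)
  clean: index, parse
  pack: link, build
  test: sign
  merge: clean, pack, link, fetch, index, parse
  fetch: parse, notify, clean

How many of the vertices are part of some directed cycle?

7

A vertex is on a directed cycle iff it belongs to a strongly connected component of size ≥ 2 (or has a self-loop).
The vertices on cycles are {link, pack, scan, sign, test, merge, render} — 7 in total.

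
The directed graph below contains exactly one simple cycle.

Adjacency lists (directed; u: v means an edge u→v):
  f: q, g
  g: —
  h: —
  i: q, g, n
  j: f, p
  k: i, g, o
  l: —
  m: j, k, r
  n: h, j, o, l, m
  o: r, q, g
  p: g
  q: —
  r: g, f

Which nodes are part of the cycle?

i, k, m, n

DFS with gray/black marking from n:
n gray
  h gray
  h black
  j gray
    f gray
      q gray
      q black
      g gray
      g black
    f black
    p gray
      p→g: g black — skip
    p black
  j black
  o gray
    r gray
      r→g: g black — skip
      r→f: f black — skip
    r black
    o→q: q black — skip
    o→g: g black — skip
  o black
  l gray
  l black
  m gray
    m→j: j black — skip
    k gray
      i gray
        i→q: q black — skip
        i→g: g black — skip
        i→n: n is gray → back edge
Back edge closes the cycle n → m → k → i → n; its vertices are {i, k, m, n}.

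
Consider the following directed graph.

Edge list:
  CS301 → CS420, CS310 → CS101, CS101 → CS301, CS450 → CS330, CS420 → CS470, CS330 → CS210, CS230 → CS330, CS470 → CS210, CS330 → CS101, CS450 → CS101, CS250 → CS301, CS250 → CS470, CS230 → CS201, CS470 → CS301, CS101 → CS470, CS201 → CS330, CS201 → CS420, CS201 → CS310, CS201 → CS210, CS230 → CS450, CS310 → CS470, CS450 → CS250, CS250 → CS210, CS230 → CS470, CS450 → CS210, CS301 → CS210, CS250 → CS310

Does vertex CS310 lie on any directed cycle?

CS310 lies on a cycle iff there is a path from CS310 back to itself.
Exploring from CS310, it never reaches itself; equivalently, its strongly connected component is a singleton.

No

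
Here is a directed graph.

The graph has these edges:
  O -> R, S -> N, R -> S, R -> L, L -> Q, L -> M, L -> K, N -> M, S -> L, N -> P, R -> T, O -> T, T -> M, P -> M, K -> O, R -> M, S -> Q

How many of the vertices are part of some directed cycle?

A vertex is on a directed cycle iff it belongs to a strongly connected component of size ≥ 2 (or has a self-loop).
The vertices on cycles are {K, L, O, R, S} — 5 in total.

5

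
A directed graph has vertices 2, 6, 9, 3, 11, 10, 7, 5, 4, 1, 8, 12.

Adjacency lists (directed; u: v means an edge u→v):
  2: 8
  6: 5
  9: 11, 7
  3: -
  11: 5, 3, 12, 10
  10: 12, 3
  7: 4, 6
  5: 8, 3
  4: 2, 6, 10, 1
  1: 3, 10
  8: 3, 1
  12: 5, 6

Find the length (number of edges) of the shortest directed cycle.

5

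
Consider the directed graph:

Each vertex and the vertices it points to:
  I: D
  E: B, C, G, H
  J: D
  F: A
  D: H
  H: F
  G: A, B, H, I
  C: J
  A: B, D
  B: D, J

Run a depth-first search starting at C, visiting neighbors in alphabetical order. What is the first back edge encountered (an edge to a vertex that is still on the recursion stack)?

DFS from C (visiting neighbors in alphabetical order); mark gray on enter, black on exit:
C gray
  J gray
    D gray
      H gray
        F gray
          A gray
            B gray
              B→D: D is gray → back edge
First back edge: B → D.

B->D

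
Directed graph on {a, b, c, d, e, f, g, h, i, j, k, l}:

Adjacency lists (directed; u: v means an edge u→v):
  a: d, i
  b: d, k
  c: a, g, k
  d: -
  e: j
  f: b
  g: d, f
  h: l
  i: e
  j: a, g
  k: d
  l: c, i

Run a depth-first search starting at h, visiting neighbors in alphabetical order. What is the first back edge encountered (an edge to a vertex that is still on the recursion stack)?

DFS from h (visiting neighbors in alphabetical order); mark gray on enter, black on exit:
h gray
  l gray
    c gray
      a gray
        d gray
        d black
        i gray
          e gray
            j gray
              j→a: a is gray → back edge
First back edge: j → a.

j->a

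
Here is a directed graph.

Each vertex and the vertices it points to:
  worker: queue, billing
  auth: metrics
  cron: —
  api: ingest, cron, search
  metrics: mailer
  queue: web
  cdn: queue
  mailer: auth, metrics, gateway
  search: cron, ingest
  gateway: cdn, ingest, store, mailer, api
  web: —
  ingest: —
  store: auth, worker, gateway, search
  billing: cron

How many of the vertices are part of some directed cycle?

A vertex is on a directed cycle iff it belongs to a strongly connected component of size ≥ 2 (or has a self-loop).
The vertices on cycles are {auth, store, mailer, gateway, metrics} — 5 in total.

5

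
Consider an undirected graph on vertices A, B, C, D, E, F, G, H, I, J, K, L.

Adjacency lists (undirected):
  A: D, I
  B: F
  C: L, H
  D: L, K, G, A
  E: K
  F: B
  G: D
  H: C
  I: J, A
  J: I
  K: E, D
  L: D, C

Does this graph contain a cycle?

No

DFS, tracking each vertex's parent; an edge to a visited non-parent vertex closes a cycle.
Start from E:
visit E (parent –)
  visit K (parent E)
    K–E: parent, skip
    visit D (parent K)
      visit L (parent D)
        L–D: parent, skip
        visit C (parent L)
          C–L: parent, skip
          visit H (parent C)
            H–C: parent, skip
      D–K: parent, skip
      visit G (parent D)
        G–D: parent, skip
      visit A (parent D)
        A–D: parent, skip
        visit I (parent A)
          visit J (parent I)
            J–I: parent, skip
          I–A: parent, skip
visit B (parent –)
  visit F (parent B)
    F–B: parent, skip
No non-parent visited neighbor found — the graph is a forest.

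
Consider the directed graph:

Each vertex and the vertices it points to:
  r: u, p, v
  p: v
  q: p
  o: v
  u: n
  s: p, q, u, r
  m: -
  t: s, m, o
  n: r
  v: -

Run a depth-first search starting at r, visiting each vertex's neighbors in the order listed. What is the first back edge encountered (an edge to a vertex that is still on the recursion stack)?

DFS from r (visiting each vertex's neighbors in the order listed); mark gray on enter, black on exit:
r gray
  u gray
    n gray
      n→r: r is gray → back edge
First back edge: n → r.

n->r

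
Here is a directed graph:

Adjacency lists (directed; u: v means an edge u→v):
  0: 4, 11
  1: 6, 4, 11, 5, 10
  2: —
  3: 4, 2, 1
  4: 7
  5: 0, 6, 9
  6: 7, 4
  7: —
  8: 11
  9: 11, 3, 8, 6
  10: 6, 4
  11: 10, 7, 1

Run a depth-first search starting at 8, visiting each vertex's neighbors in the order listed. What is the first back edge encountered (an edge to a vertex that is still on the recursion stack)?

DFS from 8 (visiting each vertex's neighbors in the order listed); mark gray on enter, black on exit:
8 gray
  11 gray
    10 gray
      6 gray
        7 gray
        7 black
        4 gray
          4→7: 7 black — skip
        4 black
      6 black
      10→4: 4 black — skip
    10 black
    11→7: 7 black — skip
    1 gray
      1→6: 6 black — skip
      1→4: 4 black — skip
      1→11: 11 is gray → back edge
First back edge: 1 → 11.

1->11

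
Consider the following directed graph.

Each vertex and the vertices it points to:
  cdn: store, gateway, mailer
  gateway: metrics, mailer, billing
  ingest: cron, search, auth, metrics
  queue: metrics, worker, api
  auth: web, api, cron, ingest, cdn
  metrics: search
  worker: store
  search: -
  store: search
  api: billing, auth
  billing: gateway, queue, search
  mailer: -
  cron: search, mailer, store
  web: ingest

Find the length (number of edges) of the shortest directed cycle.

2

For each vertex v, BFS finds the shortest path from v back to v.
The shortest such closed walk is api → auth → api, length 2.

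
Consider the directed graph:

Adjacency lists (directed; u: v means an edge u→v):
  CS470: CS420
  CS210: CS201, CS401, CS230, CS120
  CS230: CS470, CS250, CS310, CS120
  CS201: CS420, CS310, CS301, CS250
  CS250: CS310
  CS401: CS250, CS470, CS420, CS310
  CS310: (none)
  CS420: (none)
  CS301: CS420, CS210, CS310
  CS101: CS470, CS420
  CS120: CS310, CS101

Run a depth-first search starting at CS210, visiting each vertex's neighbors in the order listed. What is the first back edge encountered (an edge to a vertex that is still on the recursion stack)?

DFS from CS210 (visiting each vertex's neighbors in the order listed); mark gray on enter, black on exit:
CS210 gray
  CS201 gray
    CS420 gray
    CS420 black
    CS310 gray
    CS310 black
    CS301 gray
      CS301→CS420: CS420 black — skip
      CS301→CS210: CS210 is gray → back edge
First back edge: CS301 → CS210.

CS301->CS210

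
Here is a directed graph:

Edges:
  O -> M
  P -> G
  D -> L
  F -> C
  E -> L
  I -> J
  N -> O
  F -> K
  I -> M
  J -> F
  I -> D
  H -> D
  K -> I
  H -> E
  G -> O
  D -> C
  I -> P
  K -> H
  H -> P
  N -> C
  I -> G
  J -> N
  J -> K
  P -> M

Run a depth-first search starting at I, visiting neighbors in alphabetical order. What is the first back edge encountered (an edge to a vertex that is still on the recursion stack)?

K→I

DFS from I (visiting neighbors in alphabetical order); mark gray on enter, black on exit:
I gray
  D gray
    C gray
    C black
    L gray
    L black
  D black
  G gray
    O gray
      M gray
      M black
    O black
  G black
  J gray
    F gray
      F→C: C black — skip
      K gray
        H gray
          H→D: D black — skip
          E gray
            E→L: L black — skip
          E black
          P gray
            P→G: G black — skip
            P→M: M black — skip
          P black
        H black
        K→I: I is gray → back edge
First back edge: K → I.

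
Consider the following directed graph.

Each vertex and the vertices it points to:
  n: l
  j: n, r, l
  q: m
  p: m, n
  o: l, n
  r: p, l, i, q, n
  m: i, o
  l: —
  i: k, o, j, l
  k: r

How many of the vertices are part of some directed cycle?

A vertex is on a directed cycle iff it belongs to a strongly connected component of size ≥ 2 (or has a self-loop).
The vertices on cycles are {i, j, k, m, p, q, r} — 7 in total.

7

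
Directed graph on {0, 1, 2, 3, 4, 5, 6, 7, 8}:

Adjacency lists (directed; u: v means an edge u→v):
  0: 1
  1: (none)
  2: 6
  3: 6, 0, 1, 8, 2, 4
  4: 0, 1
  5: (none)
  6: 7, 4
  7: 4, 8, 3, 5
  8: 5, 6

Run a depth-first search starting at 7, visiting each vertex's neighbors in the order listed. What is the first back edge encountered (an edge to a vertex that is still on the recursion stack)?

6->7

DFS from 7 (visiting each vertex's neighbors in the order listed); mark gray on enter, black on exit:
7 gray
  4 gray
    0 gray
      1 gray
      1 black
    0 black
    4→1: 1 black — skip
  4 black
  8 gray
    5 gray
    5 black
    6 gray
      6→7: 7 is gray → back edge
First back edge: 6 → 7.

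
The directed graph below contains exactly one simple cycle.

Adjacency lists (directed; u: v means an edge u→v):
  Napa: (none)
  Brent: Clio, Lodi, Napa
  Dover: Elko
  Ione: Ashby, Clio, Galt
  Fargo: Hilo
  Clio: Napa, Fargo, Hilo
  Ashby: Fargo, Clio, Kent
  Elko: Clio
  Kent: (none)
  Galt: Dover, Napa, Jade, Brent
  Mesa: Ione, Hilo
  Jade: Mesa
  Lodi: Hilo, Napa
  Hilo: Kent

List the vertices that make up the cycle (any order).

Galt, Ione, Jade, Mesa

DFS with gray/black marking from Ione:
Ione gray
  Ashby gray
    Fargo gray
      Hilo gray
        Kent gray
        Kent black
      Hilo black
    Fargo black
    Clio gray
      Napa gray
      Napa black
      Clio→Fargo: Fargo black — skip
      Clio→Hilo: Hilo black — skip
    Clio black
    Ashby→Kent: Kent black — skip
  Ashby black
  Ione→Clio: Clio black — skip
  Galt gray
    Dover gray
      Elko gray
        Elko→Clio: Clio black — skip
      Elko black
    Dover black
    Galt→Napa: Napa black — skip
    Jade gray
      Mesa gray
        Mesa→Ione: Ione is gray → back edge
Back edge closes the cycle Ione → Galt → Jade → Mesa → Ione; its vertices are {Galt, Ione, Jade, Mesa}.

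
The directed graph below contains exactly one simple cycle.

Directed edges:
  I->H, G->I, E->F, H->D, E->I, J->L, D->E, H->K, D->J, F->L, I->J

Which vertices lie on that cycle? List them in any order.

D, E, H, I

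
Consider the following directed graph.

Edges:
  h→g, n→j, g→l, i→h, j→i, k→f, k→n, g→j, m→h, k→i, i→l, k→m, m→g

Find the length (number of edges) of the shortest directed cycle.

4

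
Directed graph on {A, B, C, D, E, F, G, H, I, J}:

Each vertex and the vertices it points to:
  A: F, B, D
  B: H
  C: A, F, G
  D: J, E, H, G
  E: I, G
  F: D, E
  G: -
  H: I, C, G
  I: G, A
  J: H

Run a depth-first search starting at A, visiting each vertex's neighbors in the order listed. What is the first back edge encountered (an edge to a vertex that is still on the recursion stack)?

DFS from A (visiting each vertex's neighbors in the order listed); mark gray on enter, black on exit:
A gray
  F gray
    D gray
      J gray
        H gray
          I gray
            G gray
            G black
            I→A: A is gray → back edge
First back edge: I → A.

I→A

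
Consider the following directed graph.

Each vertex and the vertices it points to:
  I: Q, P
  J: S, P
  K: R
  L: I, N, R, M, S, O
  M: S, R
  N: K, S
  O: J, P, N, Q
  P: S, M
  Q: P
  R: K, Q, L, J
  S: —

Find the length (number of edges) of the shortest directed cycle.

2

For each vertex v, BFS finds the shortest path from v back to v.
The shortest such closed walk is L → R → L, length 2.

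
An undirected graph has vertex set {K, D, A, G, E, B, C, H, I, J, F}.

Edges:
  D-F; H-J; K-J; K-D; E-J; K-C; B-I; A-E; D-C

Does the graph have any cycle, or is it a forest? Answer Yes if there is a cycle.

Yes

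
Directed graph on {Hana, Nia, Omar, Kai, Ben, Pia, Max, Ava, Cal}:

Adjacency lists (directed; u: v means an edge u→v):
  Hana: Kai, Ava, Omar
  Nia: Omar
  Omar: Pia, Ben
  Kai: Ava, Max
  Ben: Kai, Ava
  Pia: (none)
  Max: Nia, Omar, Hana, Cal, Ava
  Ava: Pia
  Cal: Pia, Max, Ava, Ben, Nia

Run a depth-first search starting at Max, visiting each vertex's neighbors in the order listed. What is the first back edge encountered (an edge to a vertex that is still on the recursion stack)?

Kai→Max

DFS from Max (visiting each vertex's neighbors in the order listed); mark gray on enter, black on exit:
Max gray
  Nia gray
    Omar gray
      Pia gray
      Pia black
      Ben gray
        Kai gray
          Ava gray
            Ava→Pia: Pia black — skip
          Ava black
          Kai→Max: Max is gray → back edge
First back edge: Kai → Max.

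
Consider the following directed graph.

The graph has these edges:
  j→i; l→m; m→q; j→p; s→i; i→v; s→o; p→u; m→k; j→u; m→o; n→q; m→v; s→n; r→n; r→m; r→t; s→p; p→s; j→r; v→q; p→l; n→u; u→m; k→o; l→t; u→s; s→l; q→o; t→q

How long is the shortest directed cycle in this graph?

For each vertex v, BFS finds the shortest path from v back to v.
The shortest such closed walk is s → p → s, length 2.

2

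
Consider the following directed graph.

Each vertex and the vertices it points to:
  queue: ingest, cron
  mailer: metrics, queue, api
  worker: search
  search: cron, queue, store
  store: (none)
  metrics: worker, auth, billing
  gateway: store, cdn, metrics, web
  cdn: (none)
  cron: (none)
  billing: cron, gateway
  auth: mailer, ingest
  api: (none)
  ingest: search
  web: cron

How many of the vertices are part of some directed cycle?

8

A vertex is on a directed cycle iff it belongs to a strongly connected component of size ≥ 2 (or has a self-loop).
The vertices on cycles are {auth, queue, ingest, mailer, search, billing, gateway, metrics} — 8 in total.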